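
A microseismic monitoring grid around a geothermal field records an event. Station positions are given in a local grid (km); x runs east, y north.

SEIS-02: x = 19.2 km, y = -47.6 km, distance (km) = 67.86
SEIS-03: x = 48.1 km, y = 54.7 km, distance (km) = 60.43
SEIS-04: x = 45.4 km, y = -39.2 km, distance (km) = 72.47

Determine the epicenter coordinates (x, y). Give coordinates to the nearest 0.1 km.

Circle about each station: (x − 19.2)² + (y + 47.6)² = 67.86²; (x − 48.1)² + (y − 54.7)² = 60.43²; (x − 45.4)² + (y + 39.2)² = 72.47².
Subtracting the SEIS-02 equation from the SEIS-03 and SEIS-04 equations removes the quadratic terms:
57.8 x + 204.6 y = 3624.49
52.4 x + 16.8 y = 316.48
Solving the 2×2 system: x ≈ 0.4, y ≈ 17.6 km.

0.4 km east, 17.6 km north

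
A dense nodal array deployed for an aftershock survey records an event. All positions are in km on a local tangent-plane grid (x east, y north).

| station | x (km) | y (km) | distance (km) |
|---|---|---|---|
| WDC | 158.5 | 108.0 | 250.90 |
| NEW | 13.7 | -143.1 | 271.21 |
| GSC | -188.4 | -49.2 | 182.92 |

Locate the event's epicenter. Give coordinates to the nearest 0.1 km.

x ≈ -92.4 km, y ≈ 106.5 km

Circle about each station: (x − 158.5)² + (y − 108.0)² = 250.90²; (x − 13.7)² + (y + 143.1)² = 271.21²; (x + 188.4)² + (y + 49.2)² = 182.92².
Subtracting the WDC equation from the NEW and GSC equations removes the quadratic terms:
-289.6 x − 502.2 y = -26725.00
-693.8 x − 314.4 y = 30620.03
Solving the 2×2 system: x ≈ -92.4, y ≈ 106.5 km.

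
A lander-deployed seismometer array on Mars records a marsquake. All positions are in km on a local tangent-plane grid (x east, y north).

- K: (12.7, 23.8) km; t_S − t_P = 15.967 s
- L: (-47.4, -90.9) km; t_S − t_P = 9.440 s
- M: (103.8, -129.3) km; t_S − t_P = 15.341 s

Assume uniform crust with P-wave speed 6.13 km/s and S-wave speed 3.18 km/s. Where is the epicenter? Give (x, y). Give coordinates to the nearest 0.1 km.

(14.3, -81.7)

Distance from S−P lag: d = Δt · v_P v_S / (v_P − v_S) = Δt · (6.13·3.18)/(6.13−3.18) ≈ 6.6079·Δt.
So d_K = 105.51, d_L = 62.38, d_M = 101.37 km.
Circle about each station: (x − 12.7)² + (y − 23.8)² = 105.51²; (x + 47.4)² + (y + 90.9)² = 62.38²; (x − 103.8)² + (y + 129.3)² = 101.37².
Subtracting the K equation from the L and M equations removes the quadratic terms:
-120.2 x − 229.4 y = 17022.94
182.2 x − 306.2 y = 27621.68
Solving the 2×2 system: x ≈ 14.3, y ≈ -81.7 km.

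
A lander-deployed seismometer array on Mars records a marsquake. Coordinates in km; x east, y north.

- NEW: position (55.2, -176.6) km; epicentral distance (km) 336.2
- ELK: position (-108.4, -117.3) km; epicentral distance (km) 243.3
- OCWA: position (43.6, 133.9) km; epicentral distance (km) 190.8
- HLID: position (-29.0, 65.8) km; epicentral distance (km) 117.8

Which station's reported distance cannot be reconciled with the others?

ELK

Solve using three stations at a time. Using NEW, OCWA, HLID (subtract circle equations pairwise → linear system) gives (x, y) ≈ (-143.2, 94.8).
Distances from that point to each station vs reported:
  NEW: calculated 336.2 vs reported 336.2 → residual 0.0 km
  ELK: calculated 215.0 vs reported 243.3 → residual 28.3 km
  OCWA: calculated 190.8 vs reported 190.8 → residual 0.0 km
  HLID: calculated 117.8 vs reported 117.8 → residual 0.0 km
NEW, OCWA, HLID are mutually consistent (residuals ≈ 0); ELK is off by 28.3 km.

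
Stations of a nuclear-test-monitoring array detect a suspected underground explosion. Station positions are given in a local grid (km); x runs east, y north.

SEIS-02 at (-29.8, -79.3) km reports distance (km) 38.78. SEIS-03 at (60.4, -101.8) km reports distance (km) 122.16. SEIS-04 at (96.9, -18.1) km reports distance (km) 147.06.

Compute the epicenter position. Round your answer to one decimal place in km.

(-47.7, -44.9)

Circle about each station: (x + 29.8)² + (y + 79.3)² = 38.78²; (x − 60.4)² + (y + 101.8)² = 122.16²; (x − 96.9)² + (y + 18.1)² = 147.06².
Subtracting the SEIS-02 equation from the SEIS-03 and SEIS-04 equations removes the quadratic terms:
180.4 x − 45.0 y = -6584.31
253.4 x + 122.4 y = -17582.07
Solving the 2×2 system: x ≈ -47.7, y ≈ -44.9 km.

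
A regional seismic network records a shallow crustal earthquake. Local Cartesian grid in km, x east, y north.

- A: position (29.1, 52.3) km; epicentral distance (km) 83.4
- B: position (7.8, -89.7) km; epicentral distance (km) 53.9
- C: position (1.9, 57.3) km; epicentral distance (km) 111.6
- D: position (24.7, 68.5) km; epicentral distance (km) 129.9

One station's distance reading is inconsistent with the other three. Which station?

Solve using three stations at a time. Using B, C, D (subtract circle equations pairwise → linear system) gives (x, y) ≈ (-28.2, -50.0).
Distances from that point to each station vs reported:
  A: calculated 117.2 vs reported 83.4 → residual 33.8 km
  B: calculated 53.6 vs reported 53.9 → residual 0.3 km
  C: calculated 111.4 vs reported 111.6 → residual 0.2 km
  D: calculated 129.8 vs reported 129.9 → residual 0.1 km
B, C, D are mutually consistent (residuals ≈ 0); A is off by 33.8 km.

A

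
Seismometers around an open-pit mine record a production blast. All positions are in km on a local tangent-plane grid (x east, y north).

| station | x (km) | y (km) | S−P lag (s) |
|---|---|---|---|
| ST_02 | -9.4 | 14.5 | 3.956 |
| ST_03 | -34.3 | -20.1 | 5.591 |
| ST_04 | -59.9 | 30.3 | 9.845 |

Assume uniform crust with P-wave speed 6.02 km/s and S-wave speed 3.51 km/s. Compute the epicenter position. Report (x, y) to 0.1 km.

x ≈ 11.9 km, y ≈ -11.1 km

Distance from S−P lag: d = Δt · v_P v_S / (v_P − v_S) = Δt · (6.02·3.51)/(6.02−3.51) ≈ 8.4184·Δt.
So d_ST_02 = 33.30, d_ST_03 = 47.07, d_ST_04 = 82.88 km.
Circle about each station: (x + 9.4)² + (y − 14.5)² = 33.30²; (x + 34.3)² + (y + 20.1)² = 47.07²; (x + 59.9)² + (y − 30.3)² = 82.88².
Subtracting the ST_02 equation from the ST_03 and ST_04 equations removes the quadratic terms:
-49.8 x − 69.2 y = 175.20
-101.0 x + 31.6 y = -1552.71
Solving the 2×2 system: x ≈ 11.9, y ≈ -11.1 km.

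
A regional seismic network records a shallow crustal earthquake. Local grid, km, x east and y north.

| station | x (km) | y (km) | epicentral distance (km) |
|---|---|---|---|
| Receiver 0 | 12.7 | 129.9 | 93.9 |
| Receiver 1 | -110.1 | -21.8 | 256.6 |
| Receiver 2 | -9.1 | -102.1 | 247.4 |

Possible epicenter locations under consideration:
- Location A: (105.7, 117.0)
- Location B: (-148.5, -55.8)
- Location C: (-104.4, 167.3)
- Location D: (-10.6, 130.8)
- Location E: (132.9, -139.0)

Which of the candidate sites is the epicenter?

For each candidate, compare |candidate − station| to the reported distance:
Location A: residuals Receiver 0 0.0, Receiver 1 0.0, Receiver 2 0.0 → max 0.0 km
Location B: residuals Receiver 0 152.0, Receiver 1 205.3, Receiver 2 100.5 → max 205.3 km
Location C: residuals Receiver 0 29.0, Receiver 1 67.4, Receiver 2 38.4 → max 67.4 km
Location D: residuals Receiver 0 70.6, Receiver 1 74.4, Receiver 2 14.5 → max 74.4 km
Location E: residuals Receiver 0 200.6, Receiver 1 13.2, Receiver 2 100.7 → max 200.6 km
Only Location A has all residuals ≈ 0.

Location A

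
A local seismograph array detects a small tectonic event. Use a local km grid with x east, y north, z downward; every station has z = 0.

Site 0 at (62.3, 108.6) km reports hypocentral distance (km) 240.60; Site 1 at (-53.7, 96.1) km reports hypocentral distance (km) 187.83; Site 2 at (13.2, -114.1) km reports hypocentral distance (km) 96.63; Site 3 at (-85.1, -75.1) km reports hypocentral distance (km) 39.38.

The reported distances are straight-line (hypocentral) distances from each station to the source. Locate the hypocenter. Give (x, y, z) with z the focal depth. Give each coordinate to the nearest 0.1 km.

x ≈ -72.7 km, y ≈ -87.4 km, depth ≈ 35.3 km

Each station gives a sphere (x−x_i)² + (y−y_i)² + z² = d_i² (stations at z=0).
Subtracting the Site 0 sphere from Site 1 and Site 2: z² cancels, leaving linear equations in x and y:
-232.0 x − 25.0 y = 19051.90
-98.2 x − 445.4 y = 46068.80
Solving: x ≈ -72.702, y ≈ -87.403 km (keep extra digits for the depth step; rounded: -72.7, -87.4).
Then from the Site 0 sphere: z² = 240.60² − (x − 62.3)² − (y − 108.6)² with x = -72.702, y = -87.403, so z ≈ 35.294 ≈ 35.3 km.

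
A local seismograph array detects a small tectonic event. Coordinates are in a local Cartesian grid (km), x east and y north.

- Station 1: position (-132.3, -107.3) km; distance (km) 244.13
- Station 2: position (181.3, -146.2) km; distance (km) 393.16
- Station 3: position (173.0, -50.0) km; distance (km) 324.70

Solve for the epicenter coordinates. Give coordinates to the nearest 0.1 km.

x ≈ -94.6 km, y ≈ 133.9 km

Circle about each station: (x + 132.3)² + (y + 107.3)² = 244.13²; (x − 181.3)² + (y + 146.2)² = 393.16²; (x − 173.0)² + (y + 50.0)² = 324.70².
Subtracting the Station 1 equation from the Station 2 and Station 3 equations removes the quadratic terms:
627.2 x − 77.8 y = -69747.78
610.6 x + 114.6 y = -42418.21
Solving the 2×2 system: x ≈ -94.6, y ≈ 133.9 km.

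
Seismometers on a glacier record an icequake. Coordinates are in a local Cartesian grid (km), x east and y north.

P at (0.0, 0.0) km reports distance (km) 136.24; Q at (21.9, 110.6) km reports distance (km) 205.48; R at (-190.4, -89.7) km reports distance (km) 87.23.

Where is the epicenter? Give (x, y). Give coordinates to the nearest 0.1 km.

Circle about each station: x² + y² = 136.24²; (x − 21.9)² + (y − 110.6)² = 205.48²; (x + 190.4)² + (y + 89.7)² = 87.23².
Subtracting pairs of circle equations eliminates x²+y² and gives linear equations (the radical axes):
43.8 x + 221.2 y = -10948.72
-380.8 x − 179.4 y = 55250.51
Solving the 2×2 system: x ≈ -134.3, y ≈ -22.9 km.
Check against P (with the unrounded x, y): √(x²+y²) = 136.24 ≈ 136.24 km. ✓

(-134.3, -22.9)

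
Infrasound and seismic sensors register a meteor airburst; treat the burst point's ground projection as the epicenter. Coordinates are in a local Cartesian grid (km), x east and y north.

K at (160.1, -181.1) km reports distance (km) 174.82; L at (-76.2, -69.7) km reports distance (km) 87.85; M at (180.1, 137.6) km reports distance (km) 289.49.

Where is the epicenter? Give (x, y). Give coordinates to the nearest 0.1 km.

Circle about each station: (x − 160.1)² + (y + 181.1)² = 174.82²; (x + 76.2)² + (y + 69.7)² = 87.85²; (x − 180.1)² + (y − 137.6)² = 289.49².
Subtracting the K equation from the L and M equations removes the quadratic terms:
-472.6 x + 222.8 y = -24920.28
40.0 x + 637.4 y = -60301.88
Solving the 2×2 system: x ≈ 7.9, y ≈ -95.1 km.

x ≈ 7.9 km, y ≈ -95.1 km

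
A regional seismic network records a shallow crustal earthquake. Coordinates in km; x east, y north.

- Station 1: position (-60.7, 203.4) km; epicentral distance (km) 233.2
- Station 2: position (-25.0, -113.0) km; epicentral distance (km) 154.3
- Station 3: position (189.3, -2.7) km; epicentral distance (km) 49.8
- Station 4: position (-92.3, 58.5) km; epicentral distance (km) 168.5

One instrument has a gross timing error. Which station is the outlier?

Solve using three stations at a time. Using Station 1, Station 2, Station 4 (subtract circle equations pairwise → linear system) gives (x, y) ≈ (69.1, 9.5).
Distances from that point to each station vs reported:
  Station 1: calculated 233.3 vs reported 233.2 → residual 0.1 km
  Station 2: calculated 154.5 vs reported 154.3 → residual 0.2 km
  Station 3: calculated 120.8 vs reported 49.8 → residual 71.0 km
  Station 4: calculated 168.7 vs reported 168.5 → residual 0.2 km
Station 1, Station 2, Station 4 are mutually consistent (residuals ≈ 0); Station 3 is off by 71.0 km.

Station 3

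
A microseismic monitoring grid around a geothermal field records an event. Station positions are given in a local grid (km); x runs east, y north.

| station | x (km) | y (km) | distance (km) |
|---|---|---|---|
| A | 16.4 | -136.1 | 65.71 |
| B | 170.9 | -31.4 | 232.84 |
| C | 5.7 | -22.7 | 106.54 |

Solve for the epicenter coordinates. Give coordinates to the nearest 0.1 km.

Circle about each station: (x − 16.4)² + (y + 136.1)² = 65.71²; (x − 170.9)² + (y + 31.4)² = 232.84²; (x − 5.7)² + (y + 22.7)² = 106.54².
Subtracting pairs of circle equations eliminates x²+y² and gives linear equations (the radical axes):
309.0 x + 209.4 y = -38496.06
-21.4 x + 226.8 y = -25277.36
Solving the 2×2 system: x ≈ -46.1, y ≈ -115.8 km.

-46.1 km east, -115.8 km north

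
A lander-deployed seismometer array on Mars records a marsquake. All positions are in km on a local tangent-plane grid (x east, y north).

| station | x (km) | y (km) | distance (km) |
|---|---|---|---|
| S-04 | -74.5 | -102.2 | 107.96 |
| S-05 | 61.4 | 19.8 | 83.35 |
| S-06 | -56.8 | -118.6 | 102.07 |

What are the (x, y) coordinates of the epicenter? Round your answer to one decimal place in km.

x ≈ 21.9 km, y ≈ -53.6 km

Circle about each station: (x + 74.5)² + (y + 102.2)² = 107.96²; (x − 61.4)² + (y − 19.8)² = 83.35²; (x + 56.8)² + (y + 118.6)² = 102.07².
Subtracting the S-04 equation from the S-05 and S-06 equations removes the quadratic terms:
271.8 x + 244.0 y = -7124.95
35.4 x − 32.8 y = 2534.19
Solving the 2×2 system: x ≈ 21.9, y ≈ -53.6 km.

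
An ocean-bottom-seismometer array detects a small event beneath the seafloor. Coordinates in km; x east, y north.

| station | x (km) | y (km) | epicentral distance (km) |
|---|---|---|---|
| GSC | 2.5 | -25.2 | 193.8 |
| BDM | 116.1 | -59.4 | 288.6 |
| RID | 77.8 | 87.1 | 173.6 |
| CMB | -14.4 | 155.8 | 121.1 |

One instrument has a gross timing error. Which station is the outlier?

CMB

Solve using three stations at a time. Using GSC, BDM, RID (subtract circle equations pairwise → linear system) gives (x, y) ≈ (-84.8, 147.8).
Distances from that point to each station vs reported:
  GSC: calculated 193.7 vs reported 193.8 → residual 0.1 km
  BDM: calculated 288.5 vs reported 288.6 → residual 0.1 km
  RID: calculated 173.5 vs reported 173.6 → residual 0.1 km
  CMB: calculated 70.8 vs reported 121.1 → residual 50.3 km
GSC, BDM, RID are mutually consistent (residuals ≈ 0); CMB is off by 50.3 km.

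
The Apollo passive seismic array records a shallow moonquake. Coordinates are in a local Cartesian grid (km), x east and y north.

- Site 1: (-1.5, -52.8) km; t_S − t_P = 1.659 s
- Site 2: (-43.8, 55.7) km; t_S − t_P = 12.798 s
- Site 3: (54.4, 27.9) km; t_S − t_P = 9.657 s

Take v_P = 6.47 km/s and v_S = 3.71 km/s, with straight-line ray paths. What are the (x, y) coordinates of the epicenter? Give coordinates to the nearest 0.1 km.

Distance from S−P lag: d = Δt · v_P v_S / (v_P − v_S) = Δt · (6.47·3.71)/(6.47−3.71) ≈ 8.6970·Δt.
So d_Site 1 = 14.43, d_Site 2 = 111.30, d_Site 3 = 83.99 km.
Circle about each station: (x + 1.5)² + (y + 52.8)² = 14.43²; (x + 43.8)² + (y − 55.7)² = 111.30²; (x − 54.4)² + (y − 27.9)² = 83.99².
Subtracting pairs of circle equations eliminates x²+y² and gives linear equations (the radical axes):
-84.6 x + 217.0 y = -9948.63
111.8 x + 161.4 y = -5898.42
Solving the 2×2 system: x ≈ 8.6, y ≈ -42.5 km.

x ≈ 8.6 km, y ≈ -42.5 km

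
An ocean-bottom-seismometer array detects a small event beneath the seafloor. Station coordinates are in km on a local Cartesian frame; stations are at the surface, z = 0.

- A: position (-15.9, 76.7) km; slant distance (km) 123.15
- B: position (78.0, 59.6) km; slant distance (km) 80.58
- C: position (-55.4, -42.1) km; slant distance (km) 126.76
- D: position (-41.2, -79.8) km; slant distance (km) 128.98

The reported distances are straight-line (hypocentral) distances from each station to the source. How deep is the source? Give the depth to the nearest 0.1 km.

Each station gives a sphere (x−x_i)² + (y−y_i)² + z² = d_i² (stations at z=0).
Subtracting the A sphere from B and C: z² cancels, leaving linear equations in x and y:
187.8 x − 34.2 y = 12173.25
-79.0 x − 237.6 y = -2196.31
Solving: x ≈ 62.707, y ≈ -11.606 km (keep extra digits for the depth step; rounded: 62.7, -11.6).
Then from the A sphere: z² = 123.15² − (x + 15.9)² − (y − 76.7)² with x = 62.707, y = -11.606, so z ≈ 34.481 ≈ 34.5 km.

34.5 km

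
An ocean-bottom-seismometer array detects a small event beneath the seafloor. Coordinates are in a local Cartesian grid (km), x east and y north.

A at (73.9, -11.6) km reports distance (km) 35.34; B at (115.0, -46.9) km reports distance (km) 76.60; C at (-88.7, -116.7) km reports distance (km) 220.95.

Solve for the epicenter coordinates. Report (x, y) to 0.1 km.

Circle about each station: (x − 73.9)² + (y + 11.6)² = 35.34²; (x − 115.0)² + (y + 46.9)² = 76.60²; (x + 88.7)² + (y + 116.7)² = 220.95².
Subtracting the A equation from the B and C equations removes the quadratic terms:
82.2 x − 70.6 y = 5210.20
-325.2 x − 210.2 y = -31679.18
Solving the 2×2 system: x ≈ 82.8, y ≈ 22.6 km.

(82.8, 22.6)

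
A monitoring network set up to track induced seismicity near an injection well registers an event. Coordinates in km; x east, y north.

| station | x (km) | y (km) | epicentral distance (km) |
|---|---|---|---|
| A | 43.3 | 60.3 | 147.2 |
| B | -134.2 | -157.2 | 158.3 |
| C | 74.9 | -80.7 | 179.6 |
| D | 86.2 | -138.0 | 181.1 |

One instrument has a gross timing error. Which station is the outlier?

D

Solve using three stations at a time. Using A, B, C (subtract circle equations pairwise → linear system) gives (x, y) ≈ (-88.3, -5.7).
Distances from that point to each station vs reported:
  A: calculated 147.2 vs reported 147.2 → residual 0.0 km
  B: calculated 158.3 vs reported 158.3 → residual 0.0 km
  C: calculated 179.6 vs reported 179.6 → residual 0.0 km
  D: calculated 219.0 vs reported 181.1 → residual 37.9 km
A, B, C are mutually consistent (residuals ≈ 0); D is off by 37.9 km.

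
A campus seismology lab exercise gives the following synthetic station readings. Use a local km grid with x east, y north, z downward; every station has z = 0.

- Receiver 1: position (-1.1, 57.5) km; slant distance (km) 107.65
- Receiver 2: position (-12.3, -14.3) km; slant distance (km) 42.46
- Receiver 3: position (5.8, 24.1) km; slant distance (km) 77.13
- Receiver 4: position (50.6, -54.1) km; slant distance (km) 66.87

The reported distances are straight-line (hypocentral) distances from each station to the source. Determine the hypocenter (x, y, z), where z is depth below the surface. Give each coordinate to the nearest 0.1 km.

Each station gives a sphere (x−x_i)² + (y−y_i)² + z² = d_i² (stations at z=0).
Subtracting the Receiver 1 sphere from Receiver 2 and Receiver 3: z² cancels, leaving linear equations in x and y:
-22.4 x − 143.6 y = 6833.99
13.8 x − 66.8 y = 2946.48
Solving: x ≈ -9.602, y ≈ -46.093 km (keep extra digits for the depth step; rounded: -9.6, -46.1).
Then from the Receiver 1 sphere: z² = 107.65² − (x + 1.1)² − (y − 57.5)² with x = -9.602, y = -46.093, so z ≈ 28.013 ≈ 28.0 km.
Check against Receiver 4 (with the unrounded solution): distance 66.88 ≈ 66.87 km. ✓

x ≈ -9.6 km, y ≈ -46.1 km, depth ≈ 28.0 km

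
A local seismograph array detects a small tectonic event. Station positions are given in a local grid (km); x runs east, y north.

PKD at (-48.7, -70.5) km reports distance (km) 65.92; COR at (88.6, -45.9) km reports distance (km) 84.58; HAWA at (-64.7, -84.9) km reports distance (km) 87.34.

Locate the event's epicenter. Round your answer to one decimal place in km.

5.1 km east, -32.4 km north

Circle about each station: (x + 48.7)² + (y + 70.5)² = 65.92²; (x − 88.6)² + (y + 45.9)² = 84.58²; (x + 64.7)² + (y + 84.9)² = 87.34².
Subtracting the PKD equation from the COR and HAWA equations removes the quadratic terms:
274.6 x + 49.2 y = -193.50
-32.0 x − 28.8 y = 769.33
Solving the 2×2 system: x ≈ 5.1, y ≈ -32.4 km.
Check against PKD (with the unrounded x, y): √((x + 48.7)²+(y + 70.5)²) = 65.94 ≈ 65.92 km. ✓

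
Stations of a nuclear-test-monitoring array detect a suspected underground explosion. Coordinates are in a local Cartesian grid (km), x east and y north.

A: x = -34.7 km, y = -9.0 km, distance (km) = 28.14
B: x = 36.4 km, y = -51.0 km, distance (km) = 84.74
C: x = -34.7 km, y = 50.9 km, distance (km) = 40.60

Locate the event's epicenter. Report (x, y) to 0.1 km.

-18.2 km east, 13.8 km north

Circle about each station: (x + 34.7)² + (y + 9.0)² = 28.14²; (x − 36.4)² + (y + 51.0)² = 84.74²; (x + 34.7)² + (y − 50.9)² = 40.60².
Subtracting the A equation from the B and C equations removes the quadratic terms:
142.2 x − 84.0 y = -3748.14
0.0 x + 119.8 y = 1653.31
Solving the 2×2 system: x ≈ -18.2, y ≈ 13.8 km.
Check against A (with the unrounded x, y): √((x + 34.7)²+(y + 9.0)²) = 28.14 ≈ 28.14 km. ✓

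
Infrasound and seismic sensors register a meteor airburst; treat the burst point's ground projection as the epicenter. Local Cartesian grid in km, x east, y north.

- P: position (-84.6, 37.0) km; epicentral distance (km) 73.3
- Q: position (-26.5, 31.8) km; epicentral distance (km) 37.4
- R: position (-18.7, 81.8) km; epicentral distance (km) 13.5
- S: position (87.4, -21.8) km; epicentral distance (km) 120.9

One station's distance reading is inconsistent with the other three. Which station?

Solve using three stations at a time. Using P, Q, R (subtract circle equations pairwise → linear system) gives (x, y) ≈ (-18.3, 68.3).
Distances from that point to each station vs reported:
  P: calculated 73.3 vs reported 73.3 → residual 0.0 km
  Q: calculated 37.4 vs reported 37.4 → residual 0.0 km
  R: calculated 13.5 vs reported 13.5 → residual 0.0 km
  S: calculated 138.9 vs reported 120.9 → residual 18.0 km
P, Q, R are mutually consistent (residuals ≈ 0); S is off by 18.0 km.

S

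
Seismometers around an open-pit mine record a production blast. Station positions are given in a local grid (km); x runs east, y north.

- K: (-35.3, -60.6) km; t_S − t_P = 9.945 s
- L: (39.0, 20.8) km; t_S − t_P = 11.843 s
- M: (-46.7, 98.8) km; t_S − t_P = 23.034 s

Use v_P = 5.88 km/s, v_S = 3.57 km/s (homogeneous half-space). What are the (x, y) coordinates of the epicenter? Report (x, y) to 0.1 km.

Distance from S−P lag: d = Δt · v_P v_S / (v_P − v_S) = Δt · (5.88·3.57)/(5.88−3.57) ≈ 9.0873·Δt.
So d_K = 90.37, d_L = 107.62, d_M = 209.32 km.
Circle about each station: (x + 35.3)² + (y + 60.6)² = 90.37²; (x − 39.0)² + (y − 20.8)² = 107.62²; (x + 46.7)² + (y − 98.8)² = 209.32².
Subtracting pairs of circle equations eliminates x²+y² and gives linear equations (the radical axes):
148.6 x + 162.8 y = -6380.14
-22.8 x + 318.8 y = -28624.25
Solving the 2×2 system: x ≈ 51.4, y ≈ -86.1 km.

x ≈ 51.4 km, y ≈ -86.1 km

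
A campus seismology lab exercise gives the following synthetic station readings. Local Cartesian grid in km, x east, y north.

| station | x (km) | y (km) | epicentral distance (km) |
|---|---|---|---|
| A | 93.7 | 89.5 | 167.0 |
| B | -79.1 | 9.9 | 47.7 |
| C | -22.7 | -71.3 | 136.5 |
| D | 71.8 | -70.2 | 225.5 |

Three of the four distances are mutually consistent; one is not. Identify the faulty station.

D

Solve using three stations at a time. Using A, B, C (subtract circle equations pairwise → linear system) gives (x, y) ≈ (-70.0, 56.7).
Distances from that point to each station vs reported:
  A: calculated 167.0 vs reported 167.0 → residual 0.0 km
  B: calculated 47.7 vs reported 47.7 → residual 0.0 km
  C: calculated 136.5 vs reported 136.5 → residual 0.0 km
  D: calculated 190.3 vs reported 225.5 → residual 35.2 km
A, B, C are mutually consistent (residuals ≈ 0); D is off by 35.2 km.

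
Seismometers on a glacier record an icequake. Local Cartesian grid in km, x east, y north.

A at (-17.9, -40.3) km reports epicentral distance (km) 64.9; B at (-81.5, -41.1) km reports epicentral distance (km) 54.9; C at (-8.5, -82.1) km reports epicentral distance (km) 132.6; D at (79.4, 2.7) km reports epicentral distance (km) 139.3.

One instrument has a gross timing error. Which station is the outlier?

Solve using three stations at a time. Using A, B, D (subtract circle equations pairwise → linear system) gives (x, y) ≈ (-59.7, 9.3).
Distances from that point to each station vs reported:
  A: calculated 64.9 vs reported 64.9 → residual 0.0 km
  B: calculated 54.9 vs reported 54.9 → residual 0.0 km
  C: calculated 104.8 vs reported 132.6 → residual 27.8 km
  D: calculated 139.3 vs reported 139.3 → residual 0.0 km
A, B, D are mutually consistent (residuals ≈ 0); C is off by 27.8 km.

C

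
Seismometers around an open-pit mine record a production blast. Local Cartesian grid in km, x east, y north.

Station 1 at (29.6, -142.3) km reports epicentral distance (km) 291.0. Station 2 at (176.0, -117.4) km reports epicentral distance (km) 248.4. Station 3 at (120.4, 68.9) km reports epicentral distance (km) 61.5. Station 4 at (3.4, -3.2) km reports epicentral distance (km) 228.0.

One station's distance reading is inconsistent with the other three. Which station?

Solve using three stations at a time. Using Station 1, Station 2, Station 3 (subtract circle equations pairwise → linear system) gives (x, y) ≈ (137.4, 128.0).
Distances from that point to each station vs reported:
  Station 1: calculated 291.0 vs reported 291.0 → residual 0.0 km
  Station 2: calculated 248.4 vs reported 248.4 → residual 0.0 km
  Station 3: calculated 61.5 vs reported 61.5 → residual 0.0 km
  Station 4: calculated 187.5 vs reported 228.0 → residual 40.5 km
Station 1, Station 2, Station 3 are mutually consistent (residuals ≈ 0); Station 4 is off by 40.5 km.

Station 4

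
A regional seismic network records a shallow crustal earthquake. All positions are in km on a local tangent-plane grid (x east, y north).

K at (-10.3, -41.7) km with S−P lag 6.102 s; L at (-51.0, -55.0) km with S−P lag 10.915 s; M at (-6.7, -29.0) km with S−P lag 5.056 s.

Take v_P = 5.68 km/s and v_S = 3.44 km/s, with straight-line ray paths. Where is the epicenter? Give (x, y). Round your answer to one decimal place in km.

Distance from S−P lag: d = Δt · v_P v_S / (v_P − v_S) = Δt · (5.68·3.44)/(5.68−3.44) ≈ 8.7229·Δt.
So d_K = 53.23, d_L = 95.21, d_M = 44.10 km.
Circle about each station: (x + 10.3)² + (y + 41.7)² = 53.23²; (x + 51.0)² + (y + 55.0)² = 95.21²; (x + 6.7)² + (y + 29.0)² = 44.10².
Subtracting the K equation from the L and M equations removes the quadratic terms:
-81.4 x − 26.6 y = -2450.49
7.2 x + 25.4 y = -70.47
Solving the 2×2 system: x ≈ 34.2, y ≈ -12.5 km.

34.2 km east, -12.5 km north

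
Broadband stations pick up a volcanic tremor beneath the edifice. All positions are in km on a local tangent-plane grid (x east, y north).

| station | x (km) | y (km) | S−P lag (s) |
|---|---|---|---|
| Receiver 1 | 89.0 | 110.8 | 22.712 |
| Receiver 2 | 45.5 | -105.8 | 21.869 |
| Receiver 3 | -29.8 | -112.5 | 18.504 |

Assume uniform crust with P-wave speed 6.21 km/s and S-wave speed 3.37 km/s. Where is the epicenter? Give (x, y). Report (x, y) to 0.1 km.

Distance from S−P lag: d = Δt · v_P v_S / (v_P − v_S) = Δt · (6.21·3.37)/(6.21−3.37) ≈ 7.3689·Δt.
So d_Receiver 1 = 167.36, d_Receiver 2 = 161.15, d_Receiver 3 = 136.35 km.
Circle about each station: (x − 89.0)² + (y − 110.8)² = 167.36²; (x − 45.5)² + (y + 105.8)² = 161.15²; (x + 29.8)² + (y + 112.5)² = 136.35².
Subtracting pairs of circle equations eliminates x²+y² and gives linear equations (the radical axes):
-87.0 x − 433.2 y = -4893.70
-237.6 x − 446.6 y = 2764.70
Solving the 2×2 system: x ≈ -52.8, y ≈ 21.9 km.
Check against Receiver 1 (with the unrounded x, y): √((x − 89.0)²+(y − 110.8)²) = 167.36 ≈ 167.36 km. ✓

x ≈ -52.8 km, y ≈ 21.9 km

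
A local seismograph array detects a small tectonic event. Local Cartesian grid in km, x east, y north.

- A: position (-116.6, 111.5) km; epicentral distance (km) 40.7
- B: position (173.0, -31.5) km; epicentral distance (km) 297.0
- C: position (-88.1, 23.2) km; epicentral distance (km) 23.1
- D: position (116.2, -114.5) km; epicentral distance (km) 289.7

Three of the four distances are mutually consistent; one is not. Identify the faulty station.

Solve using three stations at a time. Using A, B, D (subtract circle equations pairwise → linear system) gives (x, y) ≈ (-105.3, 72.2).
Distances from that point to each station vs reported:
  A: calculated 40.9 vs reported 40.7 → residual 0.2 km
  B: calculated 297.0 vs reported 297.0 → residual 0.0 km
  C: calculated 52.0 vs reported 23.1 → residual 28.9 km
  D: calculated 289.7 vs reported 289.7 → residual 0.0 km
A, B, D are mutually consistent (residuals ≈ 0); C is off by 28.9 km.

C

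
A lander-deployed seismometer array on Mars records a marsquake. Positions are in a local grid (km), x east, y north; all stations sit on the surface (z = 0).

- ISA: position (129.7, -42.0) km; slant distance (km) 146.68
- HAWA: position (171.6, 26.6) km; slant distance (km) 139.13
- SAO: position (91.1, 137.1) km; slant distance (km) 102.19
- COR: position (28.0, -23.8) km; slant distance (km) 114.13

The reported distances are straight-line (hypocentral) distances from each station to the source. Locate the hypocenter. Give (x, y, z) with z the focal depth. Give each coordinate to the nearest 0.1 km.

x ≈ 54.9 km, y ≈ 66.5 km, depth ≈ 64.4 km

Each station gives a sphere (x−x_i)² + (y−y_i)² + z² = d_i² (stations at z=0).
Subtracting the ISA sphere from HAWA and SAO: z² cancels, leaving linear equations in x and y:
83.8 x + 137.2 y = 13725.90
-77.2 x + 358.2 y = 19581.76
Solving: x ≈ 54.914, y ≈ 66.502 km (keep extra digits for the depth step; rounded: 54.9, 66.5).
Then from the ISA sphere: z² = 146.68² − (x − 129.7)² − (y + 42.0)² with x = 54.914, y = 66.502, so z ≈ 64.416 ≈ 64.4 km.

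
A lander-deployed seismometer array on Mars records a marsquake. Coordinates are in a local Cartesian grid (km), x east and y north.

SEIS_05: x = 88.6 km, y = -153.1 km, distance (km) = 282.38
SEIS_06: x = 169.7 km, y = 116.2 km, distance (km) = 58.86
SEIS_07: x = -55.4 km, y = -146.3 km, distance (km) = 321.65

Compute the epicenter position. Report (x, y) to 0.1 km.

Circle about each station: (x − 88.6)² + (y + 153.1)² = 282.38²; (x − 169.7)² + (y − 116.2)² = 58.86²; (x + 55.4)² + (y + 146.3)² = 321.65².
Subtracting the SEIS_05 equation from the SEIS_06 and SEIS_07 equations removes the quadratic terms:
162.2 x + 538.6 y = 87284.92
-288.0 x + 13.6 y = -30536.98
Solving the 2×2 system: x ≈ 112.1, y ≈ 128.3 km.

x ≈ 112.1 km, y ≈ 128.3 km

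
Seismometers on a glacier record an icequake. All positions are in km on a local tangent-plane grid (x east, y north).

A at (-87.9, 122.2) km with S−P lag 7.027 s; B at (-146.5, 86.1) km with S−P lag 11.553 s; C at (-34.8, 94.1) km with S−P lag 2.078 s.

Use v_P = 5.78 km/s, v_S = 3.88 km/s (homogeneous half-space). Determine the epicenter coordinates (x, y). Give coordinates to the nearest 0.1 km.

x ≈ -10.3 km, y ≈ 92.9 km

Distance from S−P lag: d = Δt · v_P v_S / (v_P − v_S) = Δt · (5.78·3.88)/(5.78−3.88) ≈ 11.8034·Δt.
So d_A = 82.94, d_B = 136.36, d_C = 24.53 km.
Circle about each station: (x + 87.9)² + (y − 122.2)² = 82.94²; (x + 146.5)² + (y − 86.1)² = 136.36²; (x + 34.8)² + (y − 94.1)² = 24.53².
Subtracting pairs of circle equations eliminates x²+y² and gives linear equations (the radical axes):
-117.2 x − 72.2 y = -5498.80
106.2 x − 56.2 y = -6316.08
Solving the 2×2 system: x ≈ -10.3, y ≈ 92.9 km.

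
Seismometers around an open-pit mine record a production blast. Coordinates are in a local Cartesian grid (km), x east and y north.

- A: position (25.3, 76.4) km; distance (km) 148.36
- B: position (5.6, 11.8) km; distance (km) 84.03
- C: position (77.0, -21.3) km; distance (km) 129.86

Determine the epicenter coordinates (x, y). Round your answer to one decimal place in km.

Circle about each station: (x − 25.3)² + (y − 76.4)² = 148.36²; (x − 5.6)² + (y − 11.8)² = 84.03²; (x − 77.0)² + (y + 21.3)² = 129.86².
Subtracting pairs of circle equations eliminates x²+y² and gives linear equations (the radical axes):
-39.4 x − 129.2 y = 8643.20
103.4 x − 195.4 y = 5052.71
Solving the 2×2 system: x ≈ -49.2, y ≈ -51.9 km.
Check against A (with the unrounded x, y): √((x − 25.3)²+(y − 76.4)²) = 148.36 ≈ 148.36 km. ✓

x ≈ -49.2 km, y ≈ -51.9 km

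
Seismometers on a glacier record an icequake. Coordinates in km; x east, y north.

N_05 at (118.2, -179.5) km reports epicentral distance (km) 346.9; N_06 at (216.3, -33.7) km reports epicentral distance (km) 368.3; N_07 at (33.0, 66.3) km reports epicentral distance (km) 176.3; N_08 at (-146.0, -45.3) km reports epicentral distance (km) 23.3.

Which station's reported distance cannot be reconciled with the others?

N_08

Solve using three stations at a time. Using N_05, N_06, N_07 (subtract circle equations pairwise → linear system) gives (x, y) ≈ (-142.5, 49.4).
Distances from that point to each station vs reported:
  N_05: calculated 346.9 vs reported 346.9 → residual 0.0 km
  N_06: calculated 368.3 vs reported 368.3 → residual 0.0 km
  N_07: calculated 176.4 vs reported 176.3 → residual 0.1 km
  N_08: calculated 94.7 vs reported 23.3 → residual 71.4 km
N_05, N_06, N_07 are mutually consistent (residuals ≈ 0); N_08 is off by 71.4 km.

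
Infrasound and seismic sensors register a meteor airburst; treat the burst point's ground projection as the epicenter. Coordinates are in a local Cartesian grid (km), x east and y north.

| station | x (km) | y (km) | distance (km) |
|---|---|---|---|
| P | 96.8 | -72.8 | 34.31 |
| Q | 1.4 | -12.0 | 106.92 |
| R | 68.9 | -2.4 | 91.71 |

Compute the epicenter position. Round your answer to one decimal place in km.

(69.9, -94.1)

Circle about each station: (x − 96.8)² + (y + 72.8)² = 34.31²; (x − 1.4)² + (y + 12.0)² = 106.92²; (x − 68.9)² + (y + 2.4)² = 91.71².
Subtracting the P equation from the Q and R equations removes the quadratic terms:
-190.8 x + 121.6 y = -24778.83
-55.8 x + 140.8 y = -17150.66
Solving the 2×2 system: x ≈ 69.9, y ≈ -94.1 km.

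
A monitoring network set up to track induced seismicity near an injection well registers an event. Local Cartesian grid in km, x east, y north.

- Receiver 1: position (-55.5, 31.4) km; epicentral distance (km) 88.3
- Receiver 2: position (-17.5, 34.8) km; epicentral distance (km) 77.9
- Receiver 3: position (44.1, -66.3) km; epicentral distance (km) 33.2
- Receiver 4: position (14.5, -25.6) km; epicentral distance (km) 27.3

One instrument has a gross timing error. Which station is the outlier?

Solve using three stations at a time. Using Receiver 1, Receiver 2, Receiver 4 (subtract circle equations pairwise → linear system) gives (x, y) ≈ (-7.0, -42.4).
Distances from that point to each station vs reported:
  Receiver 1: calculated 88.3 vs reported 88.3 → residual 0.0 km
  Receiver 2: calculated 77.9 vs reported 77.9 → residual 0.0 km
  Receiver 3: calculated 56.4 vs reported 33.2 → residual 23.2 km
  Receiver 4: calculated 27.3 vs reported 27.3 → residual 0.0 km
Receiver 1, Receiver 2, Receiver 4 are mutually consistent (residuals ≈ 0); Receiver 3 is off by 23.2 km.

Receiver 3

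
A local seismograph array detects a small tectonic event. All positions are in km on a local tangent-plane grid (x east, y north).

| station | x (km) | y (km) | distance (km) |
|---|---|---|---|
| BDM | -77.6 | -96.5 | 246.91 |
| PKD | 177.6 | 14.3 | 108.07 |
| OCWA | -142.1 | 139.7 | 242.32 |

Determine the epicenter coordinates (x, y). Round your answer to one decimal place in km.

Circle about each station: (x + 77.6)² + (y + 96.5)² = 246.91²; (x − 177.6)² + (y − 14.3)² = 108.07²; (x + 142.1)² + (y − 139.7)² = 242.32².
Subtracting the BDM equation from the PKD and OCWA equations removes the quadratic terms:
510.4 x + 221.6 y = 65697.66
-129.0 x + 472.4 y = 26620.06
Solving the 2×2 system: x ≈ 93.2, y ≈ 81.8 km.

x ≈ 93.2 km, y ≈ 81.8 km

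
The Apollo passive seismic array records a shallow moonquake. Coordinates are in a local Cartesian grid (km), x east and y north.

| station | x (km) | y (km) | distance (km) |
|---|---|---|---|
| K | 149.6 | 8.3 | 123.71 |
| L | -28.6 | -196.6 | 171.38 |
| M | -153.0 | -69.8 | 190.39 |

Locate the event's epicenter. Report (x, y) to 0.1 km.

x ≈ 34.6 km, y ≈ -37.3 km

Circle about each station: (x − 149.6)² + (y − 8.3)² = 123.71²; (x + 28.6)² + (y + 196.6)² = 171.38²; (x + 153.0)² + (y + 69.8)² = 190.39².
Subtracting pairs of circle equations eliminates x²+y² and gives linear equations (the radical axes):
-356.4 x − 409.8 y = 2953.53
-605.2 x − 156.2 y = -15112.20
Solving the 2×2 system: x ≈ 34.6, y ≈ -37.3 km.
Check against K (with the unrounded x, y): √((x − 149.6)²+(y − 8.3)²) = 123.71 ≈ 123.71 km. ✓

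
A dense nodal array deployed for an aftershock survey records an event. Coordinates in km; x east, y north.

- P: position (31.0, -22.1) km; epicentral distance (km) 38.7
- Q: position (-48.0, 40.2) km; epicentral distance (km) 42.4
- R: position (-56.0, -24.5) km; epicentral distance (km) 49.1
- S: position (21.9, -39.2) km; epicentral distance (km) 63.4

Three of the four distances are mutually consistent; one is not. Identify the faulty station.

Solve using three stations at a time. Using Q, R, S (subtract circle equations pairwise → linear system) gives (x, y) ≈ (-19.7, 8.6).
Distances from that point to each station vs reported:
  P: calculated 59.3 vs reported 38.7 → residual 20.6 km
  Q: calculated 42.4 vs reported 42.4 → residual 0.0 km
  R: calculated 49.1 vs reported 49.1 → residual 0.0 km
  S: calculated 63.4 vs reported 63.4 → residual 0.0 km
Q, R, S are mutually consistent (residuals ≈ 0); P is off by 20.6 km.

P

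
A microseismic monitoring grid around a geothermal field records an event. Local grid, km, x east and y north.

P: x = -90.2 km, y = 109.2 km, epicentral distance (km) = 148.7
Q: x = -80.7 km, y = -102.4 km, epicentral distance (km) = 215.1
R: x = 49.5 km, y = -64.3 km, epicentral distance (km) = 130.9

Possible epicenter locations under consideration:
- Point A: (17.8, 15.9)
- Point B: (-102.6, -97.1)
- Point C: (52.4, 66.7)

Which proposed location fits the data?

For each candidate, compare |candidate − station| to the reported distance:
Point A: residuals P 6.0, Q 61.2, R 44.7 → max 61.2 km
Point B: residuals P 58.0, Q 192.6, R 24.7 → max 192.6 km
Point C: residuals P 0.1, Q 0.1, R 0.1 → max 0.1 km
Only Point C has all residuals ≈ 0.

Point C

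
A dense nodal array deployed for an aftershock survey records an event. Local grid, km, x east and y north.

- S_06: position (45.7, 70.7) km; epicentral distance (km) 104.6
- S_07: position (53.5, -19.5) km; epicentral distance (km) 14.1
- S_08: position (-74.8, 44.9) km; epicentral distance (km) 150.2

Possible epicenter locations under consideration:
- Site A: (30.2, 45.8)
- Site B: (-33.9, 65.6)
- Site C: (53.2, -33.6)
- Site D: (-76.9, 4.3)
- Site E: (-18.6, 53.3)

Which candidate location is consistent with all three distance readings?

For each candidate, compare |candidate − station| to the reported distance:
Site A: residuals S_06 75.3, S_07 55.2, S_08 45.2 → max 75.3 km
Site B: residuals S_06 24.8, S_07 107.9, S_08 104.4 → max 107.9 km
Site C: residuals S_06 0.0, S_07 0.0, S_08 0.0 → max 0.0 km
Site D: residuals S_06 34.8, S_07 118.5, S_08 109.5 → max 118.5 km
Site E: residuals S_06 38.0, S_07 88.4, S_08 93.4 → max 93.4 km
Only Site C has all residuals ≈ 0.

Site C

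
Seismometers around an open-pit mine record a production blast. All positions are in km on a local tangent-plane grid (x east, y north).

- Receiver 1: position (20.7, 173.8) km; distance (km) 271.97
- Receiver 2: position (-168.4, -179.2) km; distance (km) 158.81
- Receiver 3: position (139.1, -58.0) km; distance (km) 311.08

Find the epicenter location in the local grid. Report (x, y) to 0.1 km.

Circle about each station: (x − 20.7)² + (y − 173.8)² = 271.97²; (x + 168.4)² + (y + 179.2)² = 158.81²; (x − 139.1)² + (y + 58.0)² = 311.08².
Subtracting the Receiver 1 equation from the Receiver 2 and Receiver 3 equations removes the quadratic terms:
-378.2 x − 706.0 y = 78583.33
236.8 x − 463.6 y = -30725.21
Solving the 2×2 system: x ≈ -169.7, y ≈ -20.4 km.
Check against Receiver 1 (with the unrounded x, y): √((x − 20.7)²+(y − 173.8)²) = 271.97 ≈ 271.97 km. ✓

x ≈ -169.7 km, y ≈ -20.4 km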